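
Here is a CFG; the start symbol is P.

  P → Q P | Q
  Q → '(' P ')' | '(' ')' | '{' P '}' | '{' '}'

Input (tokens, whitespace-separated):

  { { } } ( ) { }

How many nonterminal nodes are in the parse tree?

[P [Q { [P [Q { }]] }] [P [Q ( )] [P [Q { }]]]]

8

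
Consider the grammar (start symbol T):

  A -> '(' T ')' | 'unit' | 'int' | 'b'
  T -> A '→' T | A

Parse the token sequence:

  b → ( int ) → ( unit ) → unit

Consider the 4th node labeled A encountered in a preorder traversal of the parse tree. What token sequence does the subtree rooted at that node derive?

( unit )

[T [A b] → [T [A ( [T [A int]] )] → [T [A ( [T [A unit]] )] → [T [A unit]]]]]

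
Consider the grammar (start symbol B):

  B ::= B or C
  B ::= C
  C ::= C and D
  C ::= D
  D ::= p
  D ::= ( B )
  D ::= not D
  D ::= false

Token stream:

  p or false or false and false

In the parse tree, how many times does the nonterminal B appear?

3

[B [B [B [C [D p]]] or [C [D false]]] or [C [C [D false]] and [D false]]]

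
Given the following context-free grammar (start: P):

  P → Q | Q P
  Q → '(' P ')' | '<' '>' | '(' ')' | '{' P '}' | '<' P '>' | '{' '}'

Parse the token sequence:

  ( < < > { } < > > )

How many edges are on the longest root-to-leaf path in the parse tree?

[P [Q ( [P [Q < [P [Q < >] [P [Q { }] [P [Q < >]]]] >]] )]]

8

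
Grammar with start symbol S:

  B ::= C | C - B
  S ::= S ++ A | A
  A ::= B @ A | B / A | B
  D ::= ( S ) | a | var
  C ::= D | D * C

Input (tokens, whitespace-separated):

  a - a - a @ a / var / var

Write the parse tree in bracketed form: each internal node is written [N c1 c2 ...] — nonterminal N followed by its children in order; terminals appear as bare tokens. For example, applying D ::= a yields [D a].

S
A
B @ A
C - B @ A
D - B @ A
a - B @ A
a - C - B @ A
a - D - B @ A
a - a - B @ A
a - a - C @ A
a - a - D @ A
a - a - a @ A
a - a - a @ B / A
a - a - a @ C / A
a - a - a @ D / A
a - a - a @ a / A
a - a - a @ a / B / A
a - a - a @ a / C / A
a - a - a @ a / D / A
a - a - a @ a / var / A
a - a - a @ a / var / B
a - a - a @ a / var / C
a - a - a @ a / var / D
a - a - a @ a / var / var

[S [A [B [C [D a]] - [B [C [D a]] - [B [C [D a]]]]] @ [A [B [C [D a]]] / [A [B [C [D var]]] / [A [B [C [D var]]]]]]]]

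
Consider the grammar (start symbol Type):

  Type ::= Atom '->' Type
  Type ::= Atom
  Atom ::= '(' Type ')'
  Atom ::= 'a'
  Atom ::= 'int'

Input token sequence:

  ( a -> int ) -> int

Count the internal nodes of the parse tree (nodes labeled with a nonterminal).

[Type [Atom ( [Type [Atom a] -> [Type [Atom int]]] )] -> [Type [Atom int]]]

8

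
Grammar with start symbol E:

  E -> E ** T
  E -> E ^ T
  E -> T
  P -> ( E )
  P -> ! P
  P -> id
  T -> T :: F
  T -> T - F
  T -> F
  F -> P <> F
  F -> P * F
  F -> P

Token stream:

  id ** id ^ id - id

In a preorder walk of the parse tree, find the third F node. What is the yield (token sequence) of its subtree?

id

[E [E [E [T [F [P id]]]] ** [T [F [P id]]]] ^ [T [T [F [P id]]] - [F [P id]]]]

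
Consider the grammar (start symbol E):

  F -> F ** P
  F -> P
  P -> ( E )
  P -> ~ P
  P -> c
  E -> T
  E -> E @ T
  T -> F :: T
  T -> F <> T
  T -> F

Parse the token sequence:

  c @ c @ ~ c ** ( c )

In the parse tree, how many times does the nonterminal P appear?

[E [E [E [T [F [P c]]]] @ [T [F [P c]]]] @ [T [F [F [P ~ [P c]]] ** [P ( [E [T [F [P c]]]] )]]]]

6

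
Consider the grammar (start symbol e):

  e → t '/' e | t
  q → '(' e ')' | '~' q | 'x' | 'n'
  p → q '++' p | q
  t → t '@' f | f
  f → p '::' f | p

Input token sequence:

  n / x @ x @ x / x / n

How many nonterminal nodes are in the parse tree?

[e [t [f [p [q n]]]] / [e [t [t [t [f [p [q x]]]] @ [f [p [q x]]]] @ [f [p [q x]]]] / [e [t [f [p [q x]]]] / [e [t [f [p [q n]]]]]]]]

28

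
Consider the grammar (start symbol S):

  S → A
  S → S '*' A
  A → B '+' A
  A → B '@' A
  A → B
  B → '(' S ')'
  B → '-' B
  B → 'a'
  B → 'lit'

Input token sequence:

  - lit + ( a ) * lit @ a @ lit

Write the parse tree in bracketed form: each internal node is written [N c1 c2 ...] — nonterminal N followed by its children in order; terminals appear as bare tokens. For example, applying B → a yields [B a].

[S [S [A [B - [B lit]] + [A [B ( [S [A [B a]]] )]]]] * [A [B lit] @ [A [B a] @ [A [B lit]]]]]

S
S * A
A * A
B + A * A
- B + A * A
- lit + A * A
- lit + B * A
- lit + ( S ) * A
- lit + ( A ) * A
- lit + ( B ) * A
- lit + ( a ) * A
- lit + ( a ) * B @ A
- lit + ( a ) * lit @ A
- lit + ( a ) * lit @ B @ A
- lit + ( a ) * lit @ a @ A
- lit + ( a ) * lit @ a @ B
- lit + ( a ) * lit @ a @ lit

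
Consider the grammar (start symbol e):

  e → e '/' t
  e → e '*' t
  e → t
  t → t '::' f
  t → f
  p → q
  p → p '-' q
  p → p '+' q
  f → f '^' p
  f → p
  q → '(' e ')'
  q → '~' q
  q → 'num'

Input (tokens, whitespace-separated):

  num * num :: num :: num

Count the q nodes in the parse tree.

[e [e [t [f [p [q num]]]]] * [t [t [t [f [p [q num]]]] :: [f [p [q num]]]] :: [f [p [q num]]]]]

4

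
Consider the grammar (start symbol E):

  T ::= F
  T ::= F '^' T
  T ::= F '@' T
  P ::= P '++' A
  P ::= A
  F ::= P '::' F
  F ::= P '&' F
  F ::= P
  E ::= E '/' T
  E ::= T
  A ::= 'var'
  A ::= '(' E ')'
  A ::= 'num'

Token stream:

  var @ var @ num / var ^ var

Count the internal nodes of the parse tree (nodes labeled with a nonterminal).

22

[E [E [T [F [P [A var]]] @ [T [F [P [A var]]] @ [T [F [P [A num]]]]]]] / [T [F [P [A var]]] ^ [T [F [P [A var]]]]]]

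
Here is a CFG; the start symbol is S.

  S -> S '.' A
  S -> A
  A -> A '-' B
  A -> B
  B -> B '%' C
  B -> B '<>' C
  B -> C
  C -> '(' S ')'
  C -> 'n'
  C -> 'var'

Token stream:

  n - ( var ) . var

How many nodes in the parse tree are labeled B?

4

[S [S [A [A [B [C n]]] - [B [C ( [S [A [B [C var]]]] )]]]] . [A [B [C var]]]]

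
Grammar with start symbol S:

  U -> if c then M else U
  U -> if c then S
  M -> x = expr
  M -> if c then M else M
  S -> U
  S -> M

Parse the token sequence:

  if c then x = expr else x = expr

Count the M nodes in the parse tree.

[S [M if c then [M x = expr] else [M x = expr]]]

3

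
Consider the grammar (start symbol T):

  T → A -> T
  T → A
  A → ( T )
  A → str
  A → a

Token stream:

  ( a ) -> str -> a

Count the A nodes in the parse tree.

4

[T [A ( [T [A a]] )] -> [T [A str] -> [T [A a]]]]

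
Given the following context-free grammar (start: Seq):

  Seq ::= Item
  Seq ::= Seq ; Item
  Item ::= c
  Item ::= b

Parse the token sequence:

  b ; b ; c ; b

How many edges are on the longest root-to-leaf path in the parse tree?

[Seq [Seq [Seq [Seq [Item b]] ; [Item b]] ; [Item c]] ; [Item b]]

5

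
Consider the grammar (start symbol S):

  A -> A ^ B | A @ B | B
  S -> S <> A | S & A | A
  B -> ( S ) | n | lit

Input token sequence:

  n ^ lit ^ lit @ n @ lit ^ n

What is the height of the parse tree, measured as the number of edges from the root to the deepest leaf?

[S [A [A [A [A [A [A [B n]] ^ [B lit]] ^ [B lit]] @ [B n]] @ [B lit]] ^ [B n]]]

8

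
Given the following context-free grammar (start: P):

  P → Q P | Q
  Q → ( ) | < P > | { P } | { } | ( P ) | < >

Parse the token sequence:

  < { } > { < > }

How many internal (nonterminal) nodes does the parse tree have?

8

[P [Q < [P [Q { }]] >] [P [Q { [P [Q < >]] }]]]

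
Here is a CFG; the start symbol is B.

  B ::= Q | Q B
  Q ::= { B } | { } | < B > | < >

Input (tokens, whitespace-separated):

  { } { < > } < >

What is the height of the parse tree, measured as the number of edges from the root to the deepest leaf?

[B [Q { }] [B [Q { [B [Q < >]] }] [B [Q < >]]]]

5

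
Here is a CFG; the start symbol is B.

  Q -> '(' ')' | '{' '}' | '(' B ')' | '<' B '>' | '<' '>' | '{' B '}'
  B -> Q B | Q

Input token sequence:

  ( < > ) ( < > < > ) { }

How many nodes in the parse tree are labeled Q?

[B [Q ( [B [Q < >]] )] [B [Q ( [B [Q < >] [B [Q < >]]] )] [B [Q { }]]]]

6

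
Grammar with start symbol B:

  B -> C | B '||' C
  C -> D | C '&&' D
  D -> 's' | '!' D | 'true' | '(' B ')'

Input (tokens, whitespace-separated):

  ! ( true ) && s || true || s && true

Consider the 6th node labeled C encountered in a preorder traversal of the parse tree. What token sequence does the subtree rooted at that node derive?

[B [B [B [C [C [D ! [D ( [B [C [D true]]] )]]] && [D s]]] || [C [D true]]] || [C [C [D s]] && [D true]]]

s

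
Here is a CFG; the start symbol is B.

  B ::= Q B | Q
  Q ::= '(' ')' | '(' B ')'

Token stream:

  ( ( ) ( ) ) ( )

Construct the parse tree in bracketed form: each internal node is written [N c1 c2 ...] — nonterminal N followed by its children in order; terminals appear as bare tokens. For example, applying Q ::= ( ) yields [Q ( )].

B
Q B
( B ) B
( Q B ) B
( ( ) B ) B
( ( ) Q ) B
( ( ) ( ) ) B
( ( ) ( ) ) Q
( ( ) ( ) ) ( )

[B [Q ( [B [Q ( )] [B [Q ( )]]] )] [B [Q ( )]]]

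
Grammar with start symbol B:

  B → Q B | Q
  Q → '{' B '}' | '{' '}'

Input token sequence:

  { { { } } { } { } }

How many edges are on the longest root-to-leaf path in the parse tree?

6

[B [Q { [B [Q { [B [Q { }]] }] [B [Q { }] [B [Q { }]]]] }]]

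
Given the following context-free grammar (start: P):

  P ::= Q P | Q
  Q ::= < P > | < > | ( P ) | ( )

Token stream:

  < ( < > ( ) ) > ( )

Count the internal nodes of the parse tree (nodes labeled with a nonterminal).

10

[P [Q < [P [Q ( [P [Q < >] [P [Q ( )]]] )]] >] [P [Q ( )]]]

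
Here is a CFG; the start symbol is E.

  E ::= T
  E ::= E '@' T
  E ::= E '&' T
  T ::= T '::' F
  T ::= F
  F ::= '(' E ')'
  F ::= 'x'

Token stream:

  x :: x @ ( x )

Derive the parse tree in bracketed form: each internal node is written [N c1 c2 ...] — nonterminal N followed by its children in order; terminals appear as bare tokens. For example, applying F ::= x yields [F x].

[E [E [T [T [F x]] :: [F x]]] @ [T [F ( [E [T [F x]]] )]]]

E
E @ T
T @ T
T :: F @ T
F :: F @ T
x :: F @ T
x :: x @ T
x :: x @ F
x :: x @ ( E )
x :: x @ ( T )
x :: x @ ( F )
x :: x @ ( x )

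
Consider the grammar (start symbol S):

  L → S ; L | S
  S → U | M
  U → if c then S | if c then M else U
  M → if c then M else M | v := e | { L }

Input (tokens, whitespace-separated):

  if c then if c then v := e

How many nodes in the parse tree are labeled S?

[S [U if c then [S [U if c then [S [M v := e]]]]]]

3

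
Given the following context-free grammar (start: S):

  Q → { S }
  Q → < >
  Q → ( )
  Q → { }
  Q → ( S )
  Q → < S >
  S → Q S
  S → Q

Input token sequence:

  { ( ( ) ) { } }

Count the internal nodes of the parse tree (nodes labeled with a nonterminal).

8

[S [Q { [S [Q ( [S [Q ( )]] )] [S [Q { }]]] }]]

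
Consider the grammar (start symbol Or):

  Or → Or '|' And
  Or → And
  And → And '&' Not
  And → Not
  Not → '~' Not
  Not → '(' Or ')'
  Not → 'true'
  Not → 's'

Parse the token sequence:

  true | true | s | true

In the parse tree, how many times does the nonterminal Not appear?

[Or [Or [Or [Or [And [Not true]]] | [And [Not true]]] | [And [Not s]]] | [And [Not true]]]

4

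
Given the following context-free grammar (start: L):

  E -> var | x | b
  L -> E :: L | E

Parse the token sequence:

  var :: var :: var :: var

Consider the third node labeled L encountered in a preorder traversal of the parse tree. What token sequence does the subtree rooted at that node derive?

var :: var

[L [E var] :: [L [E var] :: [L [E var] :: [L [E var]]]]]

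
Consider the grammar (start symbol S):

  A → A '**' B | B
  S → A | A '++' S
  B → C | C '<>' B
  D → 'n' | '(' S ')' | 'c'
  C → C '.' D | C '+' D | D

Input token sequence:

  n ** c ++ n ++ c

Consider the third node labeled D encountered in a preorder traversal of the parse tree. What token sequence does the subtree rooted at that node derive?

n

[S [A [A [B [C [D n]]]] ** [B [C [D c]]]] ++ [S [A [B [C [D n]]]] ++ [S [A [B [C [D c]]]]]]]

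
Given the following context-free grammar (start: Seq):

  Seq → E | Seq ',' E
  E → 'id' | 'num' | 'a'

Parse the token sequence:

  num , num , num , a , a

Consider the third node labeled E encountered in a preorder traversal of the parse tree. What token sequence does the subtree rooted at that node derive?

[Seq [Seq [Seq [Seq [Seq [E num]] , [E num]] , [E num]] , [E a]] , [E a]]

num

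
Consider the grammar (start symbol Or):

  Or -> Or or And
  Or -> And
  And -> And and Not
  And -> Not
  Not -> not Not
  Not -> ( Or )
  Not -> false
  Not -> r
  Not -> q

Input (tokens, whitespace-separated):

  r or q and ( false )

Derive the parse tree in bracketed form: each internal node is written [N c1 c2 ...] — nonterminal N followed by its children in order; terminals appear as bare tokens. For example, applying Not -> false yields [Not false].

Or
Or or And
And or And
Not or And
r or And
r or And and Not
r or Not and Not
r or q and Not
r or q and ( Or )
r or q and ( And )
r or q and ( Not )
r or q and ( false )

[Or [Or [And [Not r]]] or [And [And [Not q]] and [Not ( [Or [And [Not false]]] )]]]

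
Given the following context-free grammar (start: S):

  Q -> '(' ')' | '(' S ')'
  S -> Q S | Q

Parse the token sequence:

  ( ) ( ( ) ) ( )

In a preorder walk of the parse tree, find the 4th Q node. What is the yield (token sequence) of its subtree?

( )

[S [Q ( )] [S [Q ( [S [Q ( )]] )] [S [Q ( )]]]]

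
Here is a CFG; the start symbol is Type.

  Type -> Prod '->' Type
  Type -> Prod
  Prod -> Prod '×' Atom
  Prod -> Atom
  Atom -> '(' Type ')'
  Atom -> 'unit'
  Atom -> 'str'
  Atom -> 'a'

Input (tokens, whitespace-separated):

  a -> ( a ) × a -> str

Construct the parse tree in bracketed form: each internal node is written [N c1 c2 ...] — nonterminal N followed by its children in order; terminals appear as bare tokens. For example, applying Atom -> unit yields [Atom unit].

[Type [Prod [Atom a]] -> [Type [Prod [Prod [Atom ( [Type [Prod [Atom a]]] )]] × [Atom a]] -> [Type [Prod [Atom str]]]]]

Type
Prod -> Type
Atom -> Type
a -> Type
a -> Prod -> Type
a -> Prod × Atom -> Type
a -> Atom × Atom -> Type
a -> ( Type ) × Atom -> Type
a -> ( Prod ) × Atom -> Type
a -> ( Atom ) × Atom -> Type
a -> ( a ) × Atom -> Type
a -> ( a ) × a -> Type
a -> ( a ) × a -> Prod
a -> ( a ) × a -> Atom
a -> ( a ) × a -> str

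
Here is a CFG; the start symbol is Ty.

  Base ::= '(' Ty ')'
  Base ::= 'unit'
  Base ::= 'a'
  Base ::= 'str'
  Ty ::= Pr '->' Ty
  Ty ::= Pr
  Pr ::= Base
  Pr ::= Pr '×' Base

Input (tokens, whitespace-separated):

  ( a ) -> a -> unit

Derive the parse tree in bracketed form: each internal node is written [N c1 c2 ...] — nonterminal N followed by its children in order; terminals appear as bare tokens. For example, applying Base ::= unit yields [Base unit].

Ty
Pr -> Ty
Base -> Ty
( Ty ) -> Ty
( Pr ) -> Ty
( Base ) -> Ty
( a ) -> Ty
( a ) -> Pr -> Ty
( a ) -> Base -> Ty
( a ) -> a -> Ty
( a ) -> a -> Pr
( a ) -> a -> Base
( a ) -> a -> unit

[Ty [Pr [Base ( [Ty [Pr [Base a]]] )]] -> [Ty [Pr [Base a]] -> [Ty [Pr [Base unit]]]]]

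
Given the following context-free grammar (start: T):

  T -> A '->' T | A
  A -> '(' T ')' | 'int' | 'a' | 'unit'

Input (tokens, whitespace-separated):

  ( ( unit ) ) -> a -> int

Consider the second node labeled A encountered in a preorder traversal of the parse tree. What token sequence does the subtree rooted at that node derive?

( unit )

[T [A ( [T [A ( [T [A unit]] )]] )] -> [T [A a] -> [T [A int]]]]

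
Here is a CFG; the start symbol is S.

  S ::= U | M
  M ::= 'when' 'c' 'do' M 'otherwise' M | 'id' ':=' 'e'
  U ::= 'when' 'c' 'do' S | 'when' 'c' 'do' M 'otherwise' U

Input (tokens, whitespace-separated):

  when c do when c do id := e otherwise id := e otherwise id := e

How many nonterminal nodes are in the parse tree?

[S [M when c do [M when c do [M id := e] otherwise [M id := e]] otherwise [M id := e]]]

6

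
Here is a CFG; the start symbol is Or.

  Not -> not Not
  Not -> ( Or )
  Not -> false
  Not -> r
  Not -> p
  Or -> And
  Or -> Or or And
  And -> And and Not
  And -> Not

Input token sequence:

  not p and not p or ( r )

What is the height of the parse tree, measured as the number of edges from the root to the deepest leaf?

[Or [Or [And [And [Not not [Not p]]] and [Not not [Not p]]]] or [And [Not ( [Or [And [Not r]]] )]]]

6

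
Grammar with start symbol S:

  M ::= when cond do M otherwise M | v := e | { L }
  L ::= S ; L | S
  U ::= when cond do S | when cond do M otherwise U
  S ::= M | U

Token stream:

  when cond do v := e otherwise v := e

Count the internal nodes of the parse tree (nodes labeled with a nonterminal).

[S [M when cond do [M v := e] otherwise [M v := e]]]

4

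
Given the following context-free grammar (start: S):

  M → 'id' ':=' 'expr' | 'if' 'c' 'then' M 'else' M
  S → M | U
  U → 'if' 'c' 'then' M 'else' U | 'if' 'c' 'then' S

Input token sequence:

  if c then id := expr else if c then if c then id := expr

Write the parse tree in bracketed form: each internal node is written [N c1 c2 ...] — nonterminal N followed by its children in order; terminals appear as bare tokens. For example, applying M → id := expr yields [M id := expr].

S
U
if c then M else U
if c then id := expr else U
if c then id := expr else if c then S
if c then id := expr else if c then U
if c then id := expr else if c then if c then S
if c then id := expr else if c then if c then M
if c then id := expr else if c then if c then id := expr

[S [U if c then [M id := expr] else [U if c then [S [U if c then [S [M id := expr]]]]]]]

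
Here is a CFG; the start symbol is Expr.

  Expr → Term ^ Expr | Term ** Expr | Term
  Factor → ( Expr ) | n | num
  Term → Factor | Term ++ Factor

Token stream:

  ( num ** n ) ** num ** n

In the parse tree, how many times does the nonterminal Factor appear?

5

[Expr [Term [Factor ( [Expr [Term [Factor num]] ** [Expr [Term [Factor n]]]] )]] ** [Expr [Term [Factor num]] ** [Expr [Term [Factor n]]]]]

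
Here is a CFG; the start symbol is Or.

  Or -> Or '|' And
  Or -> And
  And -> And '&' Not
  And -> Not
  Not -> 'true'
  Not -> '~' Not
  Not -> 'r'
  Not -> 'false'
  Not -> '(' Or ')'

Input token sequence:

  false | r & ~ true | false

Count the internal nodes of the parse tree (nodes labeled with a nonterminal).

[Or [Or [Or [And [Not false]]] | [And [And [Not r]] & [Not ~ [Not true]]]] | [And [Not false]]]

12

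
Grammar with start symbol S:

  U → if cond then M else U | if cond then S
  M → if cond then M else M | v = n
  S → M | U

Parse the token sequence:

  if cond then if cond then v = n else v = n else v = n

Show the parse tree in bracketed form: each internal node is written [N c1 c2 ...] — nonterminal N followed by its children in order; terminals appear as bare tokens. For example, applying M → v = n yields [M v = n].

[S [M if cond then [M if cond then [M v = n] else [M v = n]] else [M v = n]]]

S
M
if cond then M else M
if cond then if cond then M else M else M
if cond then if cond then v = n else M else M
if cond then if cond then v = n else v = n else M
if cond then if cond then v = n else v = n else v = n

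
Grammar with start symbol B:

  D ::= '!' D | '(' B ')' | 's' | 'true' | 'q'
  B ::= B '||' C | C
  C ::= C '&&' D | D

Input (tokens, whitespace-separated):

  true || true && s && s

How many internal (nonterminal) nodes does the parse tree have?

[B [B [C [D true]]] || [C [C [C [D true]] && [D s]] && [D s]]]

10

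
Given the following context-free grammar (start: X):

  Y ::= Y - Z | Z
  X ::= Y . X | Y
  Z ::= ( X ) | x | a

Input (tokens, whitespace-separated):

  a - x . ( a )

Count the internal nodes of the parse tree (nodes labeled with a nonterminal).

11

[X [Y [Y [Z a]] - [Z x]] . [X [Y [Z ( [X [Y [Z a]]] )]]]]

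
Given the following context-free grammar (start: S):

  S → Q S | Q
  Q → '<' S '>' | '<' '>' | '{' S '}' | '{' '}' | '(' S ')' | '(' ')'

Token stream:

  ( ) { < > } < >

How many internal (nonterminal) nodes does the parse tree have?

[S [Q ( )] [S [Q { [S [Q < >]] }] [S [Q < >]]]]

8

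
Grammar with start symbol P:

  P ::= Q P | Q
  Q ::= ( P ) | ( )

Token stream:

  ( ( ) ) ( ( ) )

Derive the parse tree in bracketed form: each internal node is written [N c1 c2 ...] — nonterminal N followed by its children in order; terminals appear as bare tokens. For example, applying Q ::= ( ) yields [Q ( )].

P
Q P
( P ) P
( Q ) P
( ( ) ) P
( ( ) ) Q
( ( ) ) ( P )
( ( ) ) ( Q )
( ( ) ) ( ( ) )

[P [Q ( [P [Q ( )]] )] [P [Q ( [P [Q ( )]] )]]]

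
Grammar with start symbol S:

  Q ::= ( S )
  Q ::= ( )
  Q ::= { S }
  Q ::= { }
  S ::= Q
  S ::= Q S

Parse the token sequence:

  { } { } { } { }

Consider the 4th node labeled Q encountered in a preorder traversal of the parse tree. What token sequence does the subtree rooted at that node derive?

[S [Q { }] [S [Q { }] [S [Q { }] [S [Q { }]]]]]

{ }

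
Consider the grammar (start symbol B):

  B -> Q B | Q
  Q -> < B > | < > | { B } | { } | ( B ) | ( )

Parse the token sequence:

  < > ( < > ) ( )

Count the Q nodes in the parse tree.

[B [Q < >] [B [Q ( [B [Q < >]] )] [B [Q ( )]]]]

4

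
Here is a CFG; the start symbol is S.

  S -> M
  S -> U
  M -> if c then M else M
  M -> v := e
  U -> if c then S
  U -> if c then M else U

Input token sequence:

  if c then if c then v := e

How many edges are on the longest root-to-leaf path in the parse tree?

[S [U if c then [S [U if c then [S [M v := e]]]]]]

6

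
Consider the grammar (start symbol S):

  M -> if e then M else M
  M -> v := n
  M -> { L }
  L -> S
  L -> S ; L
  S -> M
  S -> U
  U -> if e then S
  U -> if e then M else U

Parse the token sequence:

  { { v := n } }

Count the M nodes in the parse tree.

3

[S [M { [L [S [M { [L [S [M v := n]]] }]]] }]]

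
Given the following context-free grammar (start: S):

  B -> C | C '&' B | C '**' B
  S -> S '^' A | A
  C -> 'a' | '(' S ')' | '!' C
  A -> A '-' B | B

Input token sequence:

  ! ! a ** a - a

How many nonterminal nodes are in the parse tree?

11

[S [A [A [B [C ! [C ! [C a]]] ** [B [C a]]]] - [B [C a]]]]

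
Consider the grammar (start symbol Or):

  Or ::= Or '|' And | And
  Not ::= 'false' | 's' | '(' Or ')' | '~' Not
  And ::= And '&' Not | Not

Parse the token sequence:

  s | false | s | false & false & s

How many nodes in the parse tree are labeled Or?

4

[Or [Or [Or [Or [And [Not s]]] | [And [Not false]]] | [And [Not s]]] | [And [And [And [Not false]] & [Not false]] & [Not s]]]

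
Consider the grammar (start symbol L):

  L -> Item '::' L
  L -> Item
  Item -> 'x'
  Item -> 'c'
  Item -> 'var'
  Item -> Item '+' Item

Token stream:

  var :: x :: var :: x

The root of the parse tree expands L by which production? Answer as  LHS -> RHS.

L -> Item '::' L

[L [Item var] :: [L [Item x] :: [L [Item var] :: [L [Item x]]]]]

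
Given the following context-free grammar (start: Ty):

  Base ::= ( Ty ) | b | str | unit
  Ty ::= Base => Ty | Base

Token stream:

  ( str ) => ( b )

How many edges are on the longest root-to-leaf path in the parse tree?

5

[Ty [Base ( [Ty [Base str]] )] => [Ty [Base ( [Ty [Base b]] )]]]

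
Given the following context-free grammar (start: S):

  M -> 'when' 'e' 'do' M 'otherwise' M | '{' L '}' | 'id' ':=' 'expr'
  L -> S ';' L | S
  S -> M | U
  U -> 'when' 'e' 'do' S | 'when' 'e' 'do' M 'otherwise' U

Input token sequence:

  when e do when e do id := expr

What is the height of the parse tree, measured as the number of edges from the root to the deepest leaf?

[S [U when e do [S [U when e do [S [M id := expr]]]]]]

6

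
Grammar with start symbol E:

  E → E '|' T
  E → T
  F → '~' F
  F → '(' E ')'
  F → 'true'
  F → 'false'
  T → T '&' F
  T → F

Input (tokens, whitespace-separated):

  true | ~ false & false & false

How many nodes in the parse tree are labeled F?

[E [E [T [F true]]] | [T [T [T [F ~ [F false]]] & [F false]] & [F false]]]

5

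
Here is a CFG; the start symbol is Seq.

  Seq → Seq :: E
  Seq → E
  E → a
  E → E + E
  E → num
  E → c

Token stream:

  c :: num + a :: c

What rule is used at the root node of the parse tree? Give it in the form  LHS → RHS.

Seq → Seq :: E

[Seq [Seq [Seq [E c]] :: [E [E num] + [E a]]] :: [E c]]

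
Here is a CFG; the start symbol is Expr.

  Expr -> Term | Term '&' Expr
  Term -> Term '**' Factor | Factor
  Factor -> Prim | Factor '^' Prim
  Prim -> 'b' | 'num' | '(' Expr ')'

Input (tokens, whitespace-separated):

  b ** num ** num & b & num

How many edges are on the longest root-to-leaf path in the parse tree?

[Expr [Term [Term [Term [Factor [Prim b]]] ** [Factor [Prim num]]] ** [Factor [Prim num]]] & [Expr [Term [Factor [Prim b]]] & [Expr [Term [Factor [Prim num]]]]]]

6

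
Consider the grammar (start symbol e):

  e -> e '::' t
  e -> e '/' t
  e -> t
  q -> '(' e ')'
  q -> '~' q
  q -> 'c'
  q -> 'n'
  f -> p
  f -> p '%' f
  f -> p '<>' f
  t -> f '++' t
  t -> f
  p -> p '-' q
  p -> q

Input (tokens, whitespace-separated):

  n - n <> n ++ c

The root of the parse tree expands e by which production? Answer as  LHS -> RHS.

e -> t

[e [t [f [p [p [q n]] - [q n]] <> [f [p [q n]]]] ++ [t [f [p [q c]]]]]]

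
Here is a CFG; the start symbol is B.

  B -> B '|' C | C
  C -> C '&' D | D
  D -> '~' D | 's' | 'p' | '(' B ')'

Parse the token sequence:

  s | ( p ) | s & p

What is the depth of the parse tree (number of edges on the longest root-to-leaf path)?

7

[B [B [B [C [D s]]] | [C [D ( [B [C [D p]]] )]]] | [C [C [D s]] & [D p]]]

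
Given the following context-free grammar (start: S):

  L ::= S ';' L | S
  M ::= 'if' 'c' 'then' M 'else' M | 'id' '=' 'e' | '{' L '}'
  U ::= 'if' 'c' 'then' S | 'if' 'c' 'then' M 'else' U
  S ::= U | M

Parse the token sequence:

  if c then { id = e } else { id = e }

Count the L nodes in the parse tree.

2

[S [M if c then [M { [L [S [M id = e]]] }] else [M { [L [S [M id = e]]] }]]]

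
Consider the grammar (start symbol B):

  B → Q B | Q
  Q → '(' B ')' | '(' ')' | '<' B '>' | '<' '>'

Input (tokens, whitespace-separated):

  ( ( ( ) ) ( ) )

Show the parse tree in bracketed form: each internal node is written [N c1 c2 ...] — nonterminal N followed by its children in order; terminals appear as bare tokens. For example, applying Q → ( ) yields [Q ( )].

B
Q
( B )
( Q B )
( ( B ) B )
( ( Q ) B )
( ( ( ) ) B )
( ( ( ) ) Q )
( ( ( ) ) ( ) )

[B [Q ( [B [Q ( [B [Q ( )]] )] [B [Q ( )]]] )]]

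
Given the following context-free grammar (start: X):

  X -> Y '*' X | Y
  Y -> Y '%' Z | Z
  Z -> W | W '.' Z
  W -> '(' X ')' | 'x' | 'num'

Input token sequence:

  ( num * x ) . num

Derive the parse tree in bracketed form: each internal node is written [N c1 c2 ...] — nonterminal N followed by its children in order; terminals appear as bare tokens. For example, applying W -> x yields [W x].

[X [Y [Z [W ( [X [Y [Z [W num]]] * [X [Y [Z [W x]]]]] )] . [Z [W num]]]]]

X
Y
Z
W . Z
( X ) . Z
( Y * X ) . Z
( Z * X ) . Z
( W * X ) . Z
( num * X ) . Z
( num * Y ) . Z
( num * Z ) . Z
( num * W ) . Z
( num * x ) . Z
( num * x ) . W
( num * x ) . num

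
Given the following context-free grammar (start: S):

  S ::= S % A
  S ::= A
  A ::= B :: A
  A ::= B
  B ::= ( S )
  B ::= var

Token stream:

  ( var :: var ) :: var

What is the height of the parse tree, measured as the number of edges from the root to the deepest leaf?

[S [A [B ( [S [A [B var] :: [A [B var]]]] )] :: [A [B var]]]]

7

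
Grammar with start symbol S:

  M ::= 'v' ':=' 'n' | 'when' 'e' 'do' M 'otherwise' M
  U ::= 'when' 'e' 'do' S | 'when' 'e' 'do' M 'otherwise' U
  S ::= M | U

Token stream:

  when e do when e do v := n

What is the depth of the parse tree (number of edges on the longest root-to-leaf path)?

[S [U when e do [S [U when e do [S [M v := n]]]]]]

6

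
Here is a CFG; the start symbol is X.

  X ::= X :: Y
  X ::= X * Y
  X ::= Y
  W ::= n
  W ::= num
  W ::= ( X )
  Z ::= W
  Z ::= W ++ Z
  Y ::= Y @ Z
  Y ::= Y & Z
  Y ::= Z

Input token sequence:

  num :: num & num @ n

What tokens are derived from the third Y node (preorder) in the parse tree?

[X [X [Y [Z [W num]]]] :: [Y [Y [Y [Z [W num]]] & [Z [W num]]] @ [Z [W n]]]]

num & num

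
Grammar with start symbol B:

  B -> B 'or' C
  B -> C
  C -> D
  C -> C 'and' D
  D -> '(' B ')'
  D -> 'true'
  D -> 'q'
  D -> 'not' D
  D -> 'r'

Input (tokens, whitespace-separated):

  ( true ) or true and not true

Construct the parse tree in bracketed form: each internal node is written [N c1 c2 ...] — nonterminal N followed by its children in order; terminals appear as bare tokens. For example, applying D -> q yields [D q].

[B [B [C [D ( [B [C [D true]]] )]]] or [C [C [D true]] and [D not [D true]]]]

B
B or C
C or C
D or C
( B ) or C
( C ) or C
( D ) or C
( true ) or C
( true ) or C and D
( true ) or D and D
( true ) or true and D
( true ) or true and not D
( true ) or true and not true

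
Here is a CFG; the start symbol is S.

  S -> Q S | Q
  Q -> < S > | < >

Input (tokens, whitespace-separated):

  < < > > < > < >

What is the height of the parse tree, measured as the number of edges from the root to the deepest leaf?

[S [Q < [S [Q < >]] >] [S [Q < >] [S [Q < >]]]]

4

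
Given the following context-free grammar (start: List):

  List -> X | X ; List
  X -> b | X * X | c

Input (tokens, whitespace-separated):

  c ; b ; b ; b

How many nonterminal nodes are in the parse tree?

8

[List [X c] ; [List [X b] ; [List [X b] ; [List [X b]]]]]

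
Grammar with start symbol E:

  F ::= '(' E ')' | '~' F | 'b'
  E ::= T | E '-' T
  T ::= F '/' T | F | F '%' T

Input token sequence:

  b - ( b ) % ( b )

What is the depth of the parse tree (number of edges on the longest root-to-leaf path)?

7

[E [E [T [F b]]] - [T [F ( [E [T [F b]]] )] % [T [F ( [E [T [F b]]] )]]]]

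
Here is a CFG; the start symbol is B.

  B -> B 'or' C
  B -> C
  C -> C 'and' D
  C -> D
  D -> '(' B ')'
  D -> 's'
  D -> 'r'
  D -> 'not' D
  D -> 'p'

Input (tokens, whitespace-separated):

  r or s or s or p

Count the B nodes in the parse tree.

[B [B [B [B [C [D r]]] or [C [D s]]] or [C [D s]]] or [C [D p]]]

4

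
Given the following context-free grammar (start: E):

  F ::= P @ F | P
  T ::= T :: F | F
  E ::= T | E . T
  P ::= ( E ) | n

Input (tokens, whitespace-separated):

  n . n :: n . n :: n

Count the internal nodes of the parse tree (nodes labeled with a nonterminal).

[E [E [E [T [F [P n]]]] . [T [T [F [P n]]] :: [F [P n]]]] . [T [T [F [P n]]] :: [F [P n]]]]

18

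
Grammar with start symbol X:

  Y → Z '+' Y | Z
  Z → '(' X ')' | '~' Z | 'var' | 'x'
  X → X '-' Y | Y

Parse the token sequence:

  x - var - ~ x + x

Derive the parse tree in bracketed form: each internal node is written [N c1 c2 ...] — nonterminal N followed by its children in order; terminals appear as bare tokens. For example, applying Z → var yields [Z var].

[X [X [X [Y [Z x]]] - [Y [Z var]]] - [Y [Z ~ [Z x]] + [Y [Z x]]]]

X
X - Y
X - Y - Y
Y - Y - Y
Z - Y - Y
x - Y - Y
x - Z - Y
x - var - Y
x - var - Z + Y
x - var - ~ Z + Y
x - var - ~ x + Y
x - var - ~ x + Z
x - var - ~ x + x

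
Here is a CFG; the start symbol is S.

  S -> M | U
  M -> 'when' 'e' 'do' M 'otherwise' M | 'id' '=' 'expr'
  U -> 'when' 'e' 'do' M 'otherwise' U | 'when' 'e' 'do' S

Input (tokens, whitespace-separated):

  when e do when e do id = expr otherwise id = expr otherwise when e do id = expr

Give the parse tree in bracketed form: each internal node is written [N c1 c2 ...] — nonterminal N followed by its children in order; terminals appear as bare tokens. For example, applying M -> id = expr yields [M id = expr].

[S [U when e do [M when e do [M id = expr] otherwise [M id = expr]] otherwise [U when e do [S [M id = expr]]]]]

S
U
when e do M otherwise U
when e do when e do M otherwise M otherwise U
when e do when e do id = expr otherwise M otherwise U
when e do when e do id = expr otherwise id = expr otherwise U
when e do when e do id = expr otherwise id = expr otherwise when e do S
when e do when e do id = expr otherwise id = expr otherwise when e do M
when e do when e do id = expr otherwise id = expr otherwise when e do id = expr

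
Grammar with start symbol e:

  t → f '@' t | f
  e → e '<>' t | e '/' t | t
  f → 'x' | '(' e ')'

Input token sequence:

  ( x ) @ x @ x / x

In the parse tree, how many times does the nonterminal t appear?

[e [e [t [f ( [e [t [f x]]] )] @ [t [f x] @ [t [f x]]]]] / [t [f x]]]

5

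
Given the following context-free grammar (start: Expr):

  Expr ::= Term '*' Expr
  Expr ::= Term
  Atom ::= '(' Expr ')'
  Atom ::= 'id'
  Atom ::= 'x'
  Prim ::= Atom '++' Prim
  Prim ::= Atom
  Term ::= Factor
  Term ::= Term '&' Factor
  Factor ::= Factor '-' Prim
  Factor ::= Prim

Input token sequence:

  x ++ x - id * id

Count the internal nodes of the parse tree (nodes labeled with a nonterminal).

[Expr [Term [Factor [Factor [Prim [Atom x] ++ [Prim [Atom x]]]] - [Prim [Atom id]]]] * [Expr [Term [Factor [Prim [Atom id]]]]]]

15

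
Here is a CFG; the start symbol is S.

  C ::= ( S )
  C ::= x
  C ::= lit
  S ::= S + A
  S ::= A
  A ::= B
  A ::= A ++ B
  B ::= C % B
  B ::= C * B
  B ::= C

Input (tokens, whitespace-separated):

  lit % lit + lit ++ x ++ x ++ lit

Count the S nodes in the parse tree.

[S [S [A [B [C lit] % [B [C lit]]]]] + [A [A [A [A [B [C lit]]] ++ [B [C x]]] ++ [B [C x]]] ++ [B [C lit]]]]

2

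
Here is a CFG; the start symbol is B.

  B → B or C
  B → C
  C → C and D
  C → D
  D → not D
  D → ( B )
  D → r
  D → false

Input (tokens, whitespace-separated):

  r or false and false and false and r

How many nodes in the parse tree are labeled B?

[B [B [C [D r]]] or [C [C [C [C [D false]] and [D false]] and [D false]] and [D r]]]

2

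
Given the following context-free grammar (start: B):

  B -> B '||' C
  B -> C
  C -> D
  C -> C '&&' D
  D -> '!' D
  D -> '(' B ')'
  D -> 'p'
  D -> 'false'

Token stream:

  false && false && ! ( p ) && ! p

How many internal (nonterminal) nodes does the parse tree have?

[B [C [C [C [C [D false]] && [D false]] && [D ! [D ( [B [C [D p]]] )]]] && [D ! [D p]]]]

14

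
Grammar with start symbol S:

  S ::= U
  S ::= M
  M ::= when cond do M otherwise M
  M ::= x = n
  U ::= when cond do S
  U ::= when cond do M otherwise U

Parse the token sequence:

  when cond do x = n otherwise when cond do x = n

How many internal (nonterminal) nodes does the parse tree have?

6

[S [U when cond do [M x = n] otherwise [U when cond do [S [M x = n]]]]]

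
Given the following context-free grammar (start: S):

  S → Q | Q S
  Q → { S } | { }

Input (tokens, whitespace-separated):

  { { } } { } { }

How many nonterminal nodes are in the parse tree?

8

[S [Q { [S [Q { }]] }] [S [Q { }] [S [Q { }]]]]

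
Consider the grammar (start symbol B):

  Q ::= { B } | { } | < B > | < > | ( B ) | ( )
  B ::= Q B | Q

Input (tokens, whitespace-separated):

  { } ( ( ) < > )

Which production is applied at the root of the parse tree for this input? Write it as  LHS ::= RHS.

B ::= Q B

[B [Q { }] [B [Q ( [B [Q ( )] [B [Q < >]]] )]]]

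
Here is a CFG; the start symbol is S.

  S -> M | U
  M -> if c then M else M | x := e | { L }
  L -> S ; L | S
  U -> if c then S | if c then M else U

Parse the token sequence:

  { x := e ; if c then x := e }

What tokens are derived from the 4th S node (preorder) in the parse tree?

[S [M { [L [S [M x := e]] ; [L [S [U if c then [S [M x := e]]]]]] }]]

x := e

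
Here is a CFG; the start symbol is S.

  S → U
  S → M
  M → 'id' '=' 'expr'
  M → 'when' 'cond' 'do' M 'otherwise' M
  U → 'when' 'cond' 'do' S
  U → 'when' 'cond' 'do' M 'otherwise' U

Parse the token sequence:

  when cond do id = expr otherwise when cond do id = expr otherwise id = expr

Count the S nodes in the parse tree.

1

[S [M when cond do [M id = expr] otherwise [M when cond do [M id = expr] otherwise [M id = expr]]]]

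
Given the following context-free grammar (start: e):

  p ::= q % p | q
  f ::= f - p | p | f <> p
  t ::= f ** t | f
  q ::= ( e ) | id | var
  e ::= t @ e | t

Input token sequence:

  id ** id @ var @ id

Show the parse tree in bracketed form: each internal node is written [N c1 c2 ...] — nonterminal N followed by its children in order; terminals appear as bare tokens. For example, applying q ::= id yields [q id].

e
t @ e
f ** t @ e
p ** t @ e
q ** t @ e
id ** t @ e
id ** f @ e
id ** p @ e
id ** q @ e
id ** id @ e
id ** id @ t @ e
id ** id @ f @ e
id ** id @ p @ e
id ** id @ q @ e
id ** id @ var @ e
id ** id @ var @ t
id ** id @ var @ f
id ** id @ var @ p
id ** id @ var @ q
id ** id @ var @ id

[e [t [f [p [q id]]] ** [t [f [p [q id]]]]] @ [e [t [f [p [q var]]]] @ [e [t [f [p [q id]]]]]]]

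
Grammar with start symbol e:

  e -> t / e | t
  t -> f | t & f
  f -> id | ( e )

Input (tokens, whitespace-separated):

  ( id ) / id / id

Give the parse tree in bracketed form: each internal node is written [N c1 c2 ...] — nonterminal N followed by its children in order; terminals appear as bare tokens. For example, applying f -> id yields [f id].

[e [t [f ( [e [t [f id]]] )]] / [e [t [f id]] / [e [t [f id]]]]]

e
t / e
f / e
( e ) / e
( t ) / e
( f ) / e
( id ) / e
( id ) / t / e
( id ) / f / e
( id ) / id / e
( id ) / id / t
( id ) / id / f
( id ) / id / id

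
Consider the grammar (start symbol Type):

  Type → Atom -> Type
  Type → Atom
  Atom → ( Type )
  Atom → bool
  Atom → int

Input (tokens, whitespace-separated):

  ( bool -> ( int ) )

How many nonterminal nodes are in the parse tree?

[Type [Atom ( [Type [Atom bool] -> [Type [Atom ( [Type [Atom int]] )]]] )]]

8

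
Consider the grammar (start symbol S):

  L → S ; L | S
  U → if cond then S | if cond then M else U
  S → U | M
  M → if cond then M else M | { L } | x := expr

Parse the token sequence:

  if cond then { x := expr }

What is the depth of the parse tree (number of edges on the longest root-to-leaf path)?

[S [U if cond then [S [M { [L [S [M x := expr]]] }]]]]

7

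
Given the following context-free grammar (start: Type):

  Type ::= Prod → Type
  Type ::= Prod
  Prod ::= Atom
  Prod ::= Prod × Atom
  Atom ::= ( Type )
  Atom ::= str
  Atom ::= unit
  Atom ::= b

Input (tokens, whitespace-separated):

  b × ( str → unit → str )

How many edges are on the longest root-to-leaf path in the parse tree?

8

[Type [Prod [Prod [Atom b]] × [Atom ( [Type [Prod [Atom str]] → [Type [Prod [Atom unit]] → [Type [Prod [Atom str]]]]] )]]]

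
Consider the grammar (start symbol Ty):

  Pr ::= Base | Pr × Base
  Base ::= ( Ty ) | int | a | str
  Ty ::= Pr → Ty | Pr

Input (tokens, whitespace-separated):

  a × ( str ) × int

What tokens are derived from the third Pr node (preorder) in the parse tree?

a

[Ty [Pr [Pr [Pr [Base a]] × [Base ( [Ty [Pr [Base str]]] )]] × [Base int]]]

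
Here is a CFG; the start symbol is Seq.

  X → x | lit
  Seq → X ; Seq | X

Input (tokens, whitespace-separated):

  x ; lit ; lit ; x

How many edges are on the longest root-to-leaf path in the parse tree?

5

[Seq [X x] ; [Seq [X lit] ; [Seq [X lit] ; [Seq [X x]]]]]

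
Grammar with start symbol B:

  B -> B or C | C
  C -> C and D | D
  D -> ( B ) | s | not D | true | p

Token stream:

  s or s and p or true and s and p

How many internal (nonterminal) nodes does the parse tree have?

15

[B [B [B [C [D s]]] or [C [C [D s]] and [D p]]] or [C [C [C [D true]] and [D s]] and [D p]]]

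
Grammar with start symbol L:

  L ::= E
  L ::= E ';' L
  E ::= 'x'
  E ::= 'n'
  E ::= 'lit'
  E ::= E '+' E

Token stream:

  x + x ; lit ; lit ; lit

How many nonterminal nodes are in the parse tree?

10

[L [E [E x] + [E x]] ; [L [E lit] ; [L [E lit] ; [L [E lit]]]]]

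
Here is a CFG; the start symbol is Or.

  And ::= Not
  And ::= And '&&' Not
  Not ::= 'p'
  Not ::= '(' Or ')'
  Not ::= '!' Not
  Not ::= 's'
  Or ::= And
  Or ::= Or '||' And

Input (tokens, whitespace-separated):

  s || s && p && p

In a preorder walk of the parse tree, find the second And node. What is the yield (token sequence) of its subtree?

[Or [Or [And [Not s]]] || [And [And [And [Not s]] && [Not p]] && [Not p]]]

s && p && p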